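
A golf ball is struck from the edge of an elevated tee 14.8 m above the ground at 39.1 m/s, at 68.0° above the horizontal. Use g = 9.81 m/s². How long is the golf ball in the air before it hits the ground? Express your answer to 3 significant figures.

Vertical component: v_y = 39.1 sin 68.0° = 36.25 m/s.
Taking up as positive with launch at y = 14.8 m, landing at y = 0: 0 = 14.8 + 36.25 t − ½(9.81) t².
Solving 4.905 t² − 36.25 t − 14.8 = 0 gives t = [36.25 + √(36.25² + 4·4.905·14.8)] / 9.810 = 7.78 s.

7.78 s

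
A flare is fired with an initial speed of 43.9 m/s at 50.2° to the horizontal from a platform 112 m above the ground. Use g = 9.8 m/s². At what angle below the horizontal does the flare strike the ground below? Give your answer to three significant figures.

v_x = 43.9 cos 50.2° = 28.10 m/s.
At impact |v_y| = √(v_y0² + 2 g h) = √(33.73² + 2×9.8×112) = 57.73 m/s.
Angle below horizontal = arctan(|v_y| / v_x) = arctan(57.73 / 28.10) = 64.0°.

64.0°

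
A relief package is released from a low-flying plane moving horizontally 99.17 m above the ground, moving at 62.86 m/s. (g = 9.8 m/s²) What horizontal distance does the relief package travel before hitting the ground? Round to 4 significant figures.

Initial vertical velocity is zero, so the fall time comes from h = ½ g t²: t = √(2 × 99.17 / 9.8) = 4.4988 s.
Horizontal motion is uniform at 62.86 m/s, so x = 62.86 × 4.4988 = 282.8 m.

282.8 m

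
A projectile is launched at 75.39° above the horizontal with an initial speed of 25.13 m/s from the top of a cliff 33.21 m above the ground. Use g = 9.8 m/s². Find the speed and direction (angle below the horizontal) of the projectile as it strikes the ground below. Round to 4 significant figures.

35.81 m/s at 79.80° below the horizontal

v_x = 25.13 cos 75.39° = 6.3387 m/s (constant).
|v_y| at impact = √((24.317)² + 2×9.8×33.21) = 35.245 m/s.
Speed = √(6.3387² + 35.245²) = 35.81 m/s; angle = arctan(35.245/6.3387) = 79.80° below horizontal.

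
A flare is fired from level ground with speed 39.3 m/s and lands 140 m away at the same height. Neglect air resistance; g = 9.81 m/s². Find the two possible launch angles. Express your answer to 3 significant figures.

31.4° and 58.6°

Level-ground range: R = v₀² sin(2θ)/g ⇒ sin 2θ = R g / v₀² = 140×9.81/39.3² = 0.8892.
2θ = arcsin(0.8892) = 62.77° or 180° − 62.77° = 117.23°.
So θ = 31.4° or θ = 58.6°.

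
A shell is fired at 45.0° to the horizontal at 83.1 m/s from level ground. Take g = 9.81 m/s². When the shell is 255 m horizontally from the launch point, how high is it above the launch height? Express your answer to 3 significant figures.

v_x = 83.1 cos 45.0° = 58.76 m/s, v_y0 = 83.1 sin 45.0° = 58.76 m/s.
Time to reach x = 255 m: t = x / v_x = 255 / 58.76 = 4.340 s.
y = v_y0 t − ½ g t² = 58.76×4.340 − 4.905×4.340² = 163 m.

163 m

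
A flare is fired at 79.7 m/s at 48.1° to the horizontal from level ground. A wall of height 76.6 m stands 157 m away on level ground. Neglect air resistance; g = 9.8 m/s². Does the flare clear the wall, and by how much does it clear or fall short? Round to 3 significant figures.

Yes — it clears the wall by 55.7 m.

v_x = 79.7 cos 48.1° = 53.23 m/s; v_y0 = 79.7 sin 48.1° = 59.32 m/s.
Time to reach the wall: t = 157 / 53.23 = 2.949 s.
Height at that point: y = 59.32×2.949 − 4.900×2.949² = 132.3 m.
That is 132.3 − 76.6 = 55.7 m above the top of the wall, so the flare clears it.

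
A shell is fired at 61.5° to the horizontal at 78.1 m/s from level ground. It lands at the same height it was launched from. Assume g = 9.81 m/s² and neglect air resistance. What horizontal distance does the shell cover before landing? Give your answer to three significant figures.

521 m

Components: v_x = 78.1 cos 61.5° = 37.27 m/s, v_y = 78.1 sin 61.5° = 68.64 m/s.
Time of flight (same landing height): t = 2 v_y / g = 2 × 68.64 / 9.81 = 13.99 s.
Range: R = v_x · t = 37.27 × 13.99 = 521 m.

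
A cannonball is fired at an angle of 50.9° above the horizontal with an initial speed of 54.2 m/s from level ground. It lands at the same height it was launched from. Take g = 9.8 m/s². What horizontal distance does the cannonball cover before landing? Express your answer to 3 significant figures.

For level ground, R = v₀² sin(2θ) / g.
sin(2 × 50.9°) = sin 101.8° = 0.9789.
R = (54.2)² × 0.9789 / 9.8 = 293 m.

293 m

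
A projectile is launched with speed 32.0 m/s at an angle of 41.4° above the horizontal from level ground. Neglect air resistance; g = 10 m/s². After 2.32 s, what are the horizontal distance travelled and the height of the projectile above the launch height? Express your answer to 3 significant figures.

x = 55.7 m, y = 22.2 m

v_x = 32.0 cos 41.4° = 24.00 m/s; v_y0 = 32.0 sin 41.4° = 21.16 m/s.
x = v_x t = 24.00 × 2.32 = 55.7 m.
y = v_y0 t − ½ g t² = 21.16×2.32 − 5.000×2.32² = 22.2 m.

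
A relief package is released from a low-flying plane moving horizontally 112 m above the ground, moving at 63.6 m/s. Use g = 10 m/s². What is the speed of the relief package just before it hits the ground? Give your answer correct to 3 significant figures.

Fall time: t = √(2 × 112 / 10) = 4.733 s.
At impact: v_x = 63.6 m/s (unchanged), v_y = g t = 10 × 4.733 = 47.33 m/s.
Speed = √(v_x² + v_y²) = √(4045 + 2240) = 79.3 m/s.

79.3 m/s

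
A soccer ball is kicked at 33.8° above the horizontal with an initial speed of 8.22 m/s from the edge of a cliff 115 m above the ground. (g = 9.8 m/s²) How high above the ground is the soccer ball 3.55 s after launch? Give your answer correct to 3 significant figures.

69.5 m

v_y0 = 8.22 sin 33.8° = 4.573 m/s.
y(t) = 115 + v_y0 t − ½ g t² = 115 + 4.573×3.55 − ½×9.8×3.55² = 69.5 m.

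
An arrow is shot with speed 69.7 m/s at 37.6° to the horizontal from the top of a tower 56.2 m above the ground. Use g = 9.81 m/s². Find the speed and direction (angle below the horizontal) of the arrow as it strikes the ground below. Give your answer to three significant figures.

77.2 m/s at 44.3° below the horizontal

v_x = 69.7 cos 37.6° = 55.22 m/s (constant).
|v_y| at impact = √((42.53)² + 2×9.81×56.2) = 53.96 m/s.
Speed = √(55.22² + 53.96²) = 77.2 m/s; angle = arctan(53.96/55.22) = 44.3° below horizontal.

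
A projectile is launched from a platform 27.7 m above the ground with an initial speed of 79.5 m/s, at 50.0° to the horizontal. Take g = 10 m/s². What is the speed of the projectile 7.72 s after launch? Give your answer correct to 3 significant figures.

v_x = 79.5 cos 50.0° = 51.10 m/s (constant).
v_y(t) = 79.5 sin 50.0° − g t = 60.90 − 10 × 7.72 = -16.30 m/s.
Speed = √(v_x² + v_y²) = √(2611 + 265.7) = 53.6 m/s.

53.6 m/s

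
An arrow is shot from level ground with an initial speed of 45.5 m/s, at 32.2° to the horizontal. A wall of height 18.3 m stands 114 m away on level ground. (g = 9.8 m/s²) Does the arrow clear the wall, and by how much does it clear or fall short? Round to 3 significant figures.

Yes — it clears the wall by 10.5 m.

v_x = 45.5 cos 32.2° = 38.50 m/s; v_y0 = 45.5 sin 32.2° = 24.25 m/s.
Time to reach the wall: t = 114 / 38.50 = 2.961 s.
Height at that point: y = 24.25×2.961 − 4.900×2.961² = 28.84 m.
That is 28.84 − 18.3 = 10.5 m above the top of the wall, so the arrow clears it.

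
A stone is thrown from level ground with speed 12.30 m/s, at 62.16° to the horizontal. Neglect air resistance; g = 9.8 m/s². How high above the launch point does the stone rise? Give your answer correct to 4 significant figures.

6.035 m

Vertical component of launch velocity: v_y = 12.30 sin 62.16° = 10.876 m/s.
At the highest point the vertical velocity is zero, so v_y² = 2 g h_max.
h_max = (10.876)² / (2 × 9.8) = 118.29 / 19.60 = 6.035 m.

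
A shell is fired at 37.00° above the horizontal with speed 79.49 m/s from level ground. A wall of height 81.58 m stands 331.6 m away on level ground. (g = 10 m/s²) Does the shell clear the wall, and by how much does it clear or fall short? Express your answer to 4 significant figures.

v_x = 79.49 cos 37.00° = 63.484 m/s; v_y0 = 79.49 sin 37.00° = 47.838 m/s.
Time to reach the wall: t = 331.6 / 63.484 = 5.2234 s.
Height at that point: y = 47.838×5.2234 − 5.000×5.2234² = 113.46 m.
That is 113.46 − 81.58 = 31.88 m above the top of the wall, so the shell clears it.

Yes — it clears the wall by 31.88 m.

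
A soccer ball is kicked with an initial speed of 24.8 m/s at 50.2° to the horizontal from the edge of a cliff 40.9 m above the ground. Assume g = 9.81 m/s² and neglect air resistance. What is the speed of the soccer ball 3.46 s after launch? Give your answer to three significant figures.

v_x = 24.8 cos 50.2° = 15.87 m/s (constant).
v_y(t) = 24.8 sin 50.2° − g t = 19.05 − 9.81 × 3.46 = -14.89 m/s.
Speed = √(v_x² + v_y²) = √(251.9 + 221.7) = 21.8 m/s.

21.8 m/s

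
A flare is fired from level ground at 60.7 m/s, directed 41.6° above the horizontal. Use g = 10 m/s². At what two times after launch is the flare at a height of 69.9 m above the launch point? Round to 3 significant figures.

v_y0 = 60.7 sin 41.6° = 40.30 m/s.
Set y = v_y0 t − ½ g t² = 69.9: 5.000 t² − 40.30 t + 69.9 = 0.
t = [40.30 ± √(1624 − 1398)] / 10 = (40.30 ± 15.03) / 10, giving t = 2.53 s or t = 5.53 s.
So the flare is at 69.9 m at t = 2.53 s (rising) and t = 5.53 s (falling).

2.53 s and 5.53 s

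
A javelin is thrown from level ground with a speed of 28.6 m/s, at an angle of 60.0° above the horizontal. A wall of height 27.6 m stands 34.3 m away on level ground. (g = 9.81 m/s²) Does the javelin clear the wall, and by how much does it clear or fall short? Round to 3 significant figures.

Yes — it clears the wall by 3.59 m.

v_x = 28.6 cos 60.0° = 14.30 m/s; v_y0 = 28.6 sin 60.0° = 24.77 m/s.
Time to reach the wall: t = 34.3 / 14.30 = 2.399 s.
Height at that point: y = 24.77×2.399 − 4.905×2.399² = 31.19 m.
That is 31.19 − 27.6 = 3.59 m above the top of the wall, so the javelin clears it.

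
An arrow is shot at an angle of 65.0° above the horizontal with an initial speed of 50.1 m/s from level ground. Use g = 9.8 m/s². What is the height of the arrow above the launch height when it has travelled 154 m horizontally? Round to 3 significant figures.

v_x = 50.1 cos 65.0° = 21.17 m/s, v_y0 = 50.1 sin 65.0° = 45.41 m/s.
Time to reach x = 154 m: t = x / v_x = 154 / 21.17 = 7.274 s.
y = v_y0 t − ½ g t² = 45.41×7.274 − 4.900×7.274² = 71.0 m.

71.0 m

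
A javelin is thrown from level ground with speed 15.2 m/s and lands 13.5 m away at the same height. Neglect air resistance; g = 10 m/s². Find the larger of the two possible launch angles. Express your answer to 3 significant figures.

Level-ground range: R = v₀² sin(2θ)/g ⇒ sin 2θ = R g / v₀² = 13.5×10/15.2² = 0.5843.
2θ = arcsin(0.5843) = 35.75° or 180° − 35.75° = 144.25°.
So θ = 17.9° or θ = 72.1°.

72.1°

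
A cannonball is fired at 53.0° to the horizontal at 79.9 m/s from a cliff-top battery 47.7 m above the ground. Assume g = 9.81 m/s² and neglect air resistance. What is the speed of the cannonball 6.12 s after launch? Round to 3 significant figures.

48.2 m/s

v_x = 79.9 cos 53.0° = 48.09 m/s (constant).
v_y(t) = 79.9 sin 53.0° − g t = 63.81 − 9.81 × 6.12 = 3.773 m/s.
Speed = √(v_x² + v_y²) = √(2313 + 14.24) = 48.2 m/s.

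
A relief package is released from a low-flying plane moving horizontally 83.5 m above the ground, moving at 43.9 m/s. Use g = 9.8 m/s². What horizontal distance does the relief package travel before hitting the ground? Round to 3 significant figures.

181 m

Initial vertical velocity is zero, so the fall time comes from h = ½ g t²: t = √(2 × 83.5 / 9.8) = 4.128 s.
Horizontal motion is uniform at 43.9 m/s, so x = 43.9 × 4.128 = 181 m.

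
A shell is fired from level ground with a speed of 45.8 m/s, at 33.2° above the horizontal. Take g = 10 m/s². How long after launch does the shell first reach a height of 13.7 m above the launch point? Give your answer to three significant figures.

v_y0 = 45.8 sin 33.2° = 25.08 m/s.
Set y = v_y0 t − ½ g t² = 13.7: 5.000 t² − 25.08 t + 13.7 = 0.
t = [25.08 ± √(629.0 − 274.0)] / 10 = (25.08 ± 18.84) / 10, giving t = 0.624 s or t = 4.39 s.
The shell is on the way up at the first time, so t = 0.624 s.

0.624 s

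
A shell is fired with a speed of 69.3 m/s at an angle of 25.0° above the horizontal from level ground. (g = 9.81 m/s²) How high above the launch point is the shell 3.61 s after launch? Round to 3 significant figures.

v_y0 = 69.3 sin 25.0° = 29.29 m/s.
y(t) = v_y0 t − ½ g t² = 29.29×3.61 − 4.905×3.61² = 41.8 m.

41.8 m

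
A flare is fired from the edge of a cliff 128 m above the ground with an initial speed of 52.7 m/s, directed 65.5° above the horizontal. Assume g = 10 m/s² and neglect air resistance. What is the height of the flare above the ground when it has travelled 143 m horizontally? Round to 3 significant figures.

228 m

v_x = 52.7 cos 65.5° = 21.85 m/s, v_y0 = 52.7 sin 65.5° = 47.95 m/s.
Time to reach x = 143 m: t = x / v_x = 143 / 21.85 = 6.545 s.
y = 128 + v_y0 t − ½ g t² = 128 + 47.95×6.545 − 5.000×6.545² = 228 m.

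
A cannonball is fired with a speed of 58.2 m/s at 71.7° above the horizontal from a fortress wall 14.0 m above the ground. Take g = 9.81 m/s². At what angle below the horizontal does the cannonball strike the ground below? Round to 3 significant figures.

v_x = 58.2 cos 71.7° = 18.27 m/s.
At impact |v_y| = √(v_y0² + 2 g h) = √(55.26² + 2×9.81×14.0) = 57.69 m/s.
Angle below horizontal = arctan(|v_y| / v_x) = arctan(57.69 / 18.27) = 72.4°.

72.4°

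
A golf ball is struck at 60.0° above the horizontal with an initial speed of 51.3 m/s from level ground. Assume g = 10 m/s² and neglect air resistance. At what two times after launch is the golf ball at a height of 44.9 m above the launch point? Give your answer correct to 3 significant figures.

1.16 s and 7.72 s

v_y0 = 51.3 sin 60.0° = 44.43 m/s.
Set y = v_y0 t − ½ g t² = 44.9: 5.000 t² − 44.43 t + 44.9 = 0.
t = [44.43 ± √(1974 − 898.0)] / 10 = (44.43 ± 32.80) / 10, giving t = 1.16 s or t = 7.72 s.
So the golf ball is at 44.9 m at t = 1.16 s (rising) and t = 7.72 s (falling).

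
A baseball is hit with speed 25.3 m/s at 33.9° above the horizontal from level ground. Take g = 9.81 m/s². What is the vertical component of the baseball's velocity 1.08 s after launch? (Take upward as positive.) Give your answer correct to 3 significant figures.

Initial vertical component: v_y0 = 25.3 sin 33.9° = 14.11 m/s.
v_y(t) = v_y0 − g t = 14.11 − 9.81 × 1.08 = 3.52 m/s.

3.52 m/s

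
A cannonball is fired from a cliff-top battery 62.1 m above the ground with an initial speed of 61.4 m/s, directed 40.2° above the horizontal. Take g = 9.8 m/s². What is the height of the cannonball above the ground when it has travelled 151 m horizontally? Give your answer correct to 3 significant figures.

v_x = 61.4 cos 40.2° = 46.90 m/s, v_y0 = 61.4 sin 40.2° = 39.63 m/s.
Time to reach x = 151 m: t = x / v_x = 151 / 46.90 = 3.220 s.
y = 62.1 + v_y0 t − ½ g t² = 62.1 + 39.63×3.220 − 4.900×3.220² = 139 m.

139 m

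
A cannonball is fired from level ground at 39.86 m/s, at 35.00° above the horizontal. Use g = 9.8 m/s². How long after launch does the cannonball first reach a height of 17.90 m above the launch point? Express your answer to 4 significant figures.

v_y0 = 39.86 sin 35.00° = 22.863 m/s.
Set y = v_y0 t − ½ g t² = 17.90: 4.900 t² − 22.863 t + 17.90 = 0.
t = [22.863 ± √(522.72 − 350.84)] / 9.8 = (22.863 ± 13.110) / 9.8, giving t = 0.9952 s or t = 3.671 s.
The cannonball is on the way up at the first time, so t = 0.9952 s.

0.9952 s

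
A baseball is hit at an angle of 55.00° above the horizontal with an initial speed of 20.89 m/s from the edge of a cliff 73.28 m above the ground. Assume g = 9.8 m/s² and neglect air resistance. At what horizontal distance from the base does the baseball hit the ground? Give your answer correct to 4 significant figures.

Components: v_x = 20.89 cos 55.00° = 11.982 m/s, v_y = 20.89 sin 55.00° = 17.112 m/s.
Vertical: 0 = 73.28 + 17.112 t − ½(9.8) t² ⇒ 4.900 t² − 17.112 t − 73.28 = 0.
t = [17.112 + √(292.82 + 1436.3)] / 9.800 = 5.9893 s.
Horizontal: R = v_x · t = 11.982 × 5.9893 = 71.76 m.

71.76 m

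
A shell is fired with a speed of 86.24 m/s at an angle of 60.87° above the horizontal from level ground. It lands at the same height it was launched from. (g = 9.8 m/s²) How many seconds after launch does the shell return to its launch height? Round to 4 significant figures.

15.37 s

Vertical component: v_y = 86.24 sin 60.87° = 75.332 m/s.
For a projectile landing at launch height, time of flight is t = 2 v_y / g = 2 × 75.332 / 9.8 = 15.37 s.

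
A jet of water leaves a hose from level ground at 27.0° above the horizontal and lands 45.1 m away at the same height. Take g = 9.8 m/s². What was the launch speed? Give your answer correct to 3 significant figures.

On level ground, R = v₀² sin(2θ) / g, so v₀ = √(R g / sin 2θ).
sin(2 × 27.0°) = 0.8090.
v₀ = √(45.1 × 9.8 / 0.8090) = √546.3 = 23.4 m/s.

23.4 m/s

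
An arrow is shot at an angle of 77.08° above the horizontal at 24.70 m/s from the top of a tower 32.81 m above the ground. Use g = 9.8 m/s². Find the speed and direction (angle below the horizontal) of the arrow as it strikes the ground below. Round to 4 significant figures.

35.40 m/s at 81.02° below the horizontal

v_x = 24.70 cos 77.08° = 5.5227 m/s (constant).
|v_y| at impact = √((24.075)² + 2×9.8×32.81) = 34.967 m/s.
Speed = √(5.5227² + 34.967²) = 35.40 m/s; angle = arctan(34.967/5.5227) = 81.02° below horizontal.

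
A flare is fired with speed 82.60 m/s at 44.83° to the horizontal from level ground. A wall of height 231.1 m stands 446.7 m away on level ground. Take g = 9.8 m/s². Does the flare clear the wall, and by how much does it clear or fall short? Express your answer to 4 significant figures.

No — it falls 71.97 m short of clearing the wall.

v_x = 82.60 cos 44.83° = 58.580 m/s; v_y0 = 82.60 sin 44.83° = 58.233 m/s.
Time to reach the wall: t = 446.7 / 58.580 = 7.6255 s.
Height at that point: y = 58.233×7.6255 − 4.900×7.6255² = 159.13 m.
That is 231.1 − 159.13 = 71.97 m below the top of the wall, so the flare does not clear it.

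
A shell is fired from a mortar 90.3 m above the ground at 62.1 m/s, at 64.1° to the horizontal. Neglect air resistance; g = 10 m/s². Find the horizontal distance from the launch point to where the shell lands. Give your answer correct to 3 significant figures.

342 m

Components: v_x = 62.1 cos 64.1° = 27.13 m/s, v_y = 62.1 sin 64.1° = 55.86 m/s.
Vertical: 0 = 90.3 + 55.86 t − ½(10) t² ⇒ 5.000 t² − 55.86 t − 90.3 = 0.
t = [55.86 + √(3120 + 1806)] / 10.00 = 12.60 s.
Horizontal: R = v_x · t = 27.13 × 12.60 = 342 m.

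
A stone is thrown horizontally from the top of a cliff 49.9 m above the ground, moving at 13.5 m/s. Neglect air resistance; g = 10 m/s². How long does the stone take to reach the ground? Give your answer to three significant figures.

The horizontal speed doesn't affect the fall. With v_y0 = 0, h = ½ g t².
t = √(2 × 49.9 / 10) = √9.980 = 3.16 s.

3.16 s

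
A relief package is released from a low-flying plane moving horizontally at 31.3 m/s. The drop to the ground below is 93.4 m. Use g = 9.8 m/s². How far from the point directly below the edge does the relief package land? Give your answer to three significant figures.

Initial vertical velocity is zero, so the fall time comes from h = ½ g t²: t = √(2 × 93.4 / 9.8) = 4.366 s.
Horizontal motion is uniform at 31.3 m/s, so x = 31.3 × 4.366 = 137 m.

137 m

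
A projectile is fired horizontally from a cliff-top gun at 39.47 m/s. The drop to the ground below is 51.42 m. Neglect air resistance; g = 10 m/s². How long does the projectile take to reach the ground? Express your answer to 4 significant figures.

3.207 s

The horizontal speed doesn't affect the fall. With v_y0 = 0, h = ½ g t².
t = √(2 × 51.42 / 10) = √10.284 = 3.207 s.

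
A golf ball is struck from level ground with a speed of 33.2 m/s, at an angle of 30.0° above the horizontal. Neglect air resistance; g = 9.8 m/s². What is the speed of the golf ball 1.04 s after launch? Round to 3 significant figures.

v_x = 33.2 cos 30.0° = 28.75 m/s (constant).
v_y(t) = 33.2 sin 30.0° − g t = 16.60 − 9.8 × 1.04 = 6.408 m/s.
Speed = √(v_x² + v_y²) = √(826.6 + 41.06) = 29.5 m/s.

29.5 m/s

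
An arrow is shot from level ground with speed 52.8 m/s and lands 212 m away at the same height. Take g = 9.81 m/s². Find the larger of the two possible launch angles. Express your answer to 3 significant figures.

65.9°

Level-ground range: R = v₀² sin(2θ)/g ⇒ sin 2θ = R g / v₀² = 212×9.81/52.8² = 0.7460.
2θ = arcsin(0.7460) = 48.25° or 180° − 48.25° = 131.75°.
So θ = 24.1° or θ = 65.9°.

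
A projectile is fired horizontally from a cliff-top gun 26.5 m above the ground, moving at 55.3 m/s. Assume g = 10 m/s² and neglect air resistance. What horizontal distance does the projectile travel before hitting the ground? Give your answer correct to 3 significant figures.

Initial vertical velocity is zero, so the fall time comes from h = ½ g t²: t = √(2 × 26.5 / 10) = 2.302 s.
Horizontal motion is uniform at 55.3 m/s, so x = 55.3 × 2.302 = 127 m.

127 m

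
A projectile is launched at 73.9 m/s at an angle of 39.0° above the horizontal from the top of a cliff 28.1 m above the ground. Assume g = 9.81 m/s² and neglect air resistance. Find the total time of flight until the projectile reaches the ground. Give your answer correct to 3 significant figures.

Vertical component: v_y = 73.9 sin 39.0° = 46.51 m/s.
Taking up as positive with launch at y = 28.1 m, landing at y = 0: 0 = 28.1 + 46.51 t − ½(9.81) t².
Solving 4.905 t² − 46.51 t − 28.1 = 0 gives t = [46.51 + √(46.51² + 4·4.905·28.1)] / 9.810 = 10.1 s.

10.1 s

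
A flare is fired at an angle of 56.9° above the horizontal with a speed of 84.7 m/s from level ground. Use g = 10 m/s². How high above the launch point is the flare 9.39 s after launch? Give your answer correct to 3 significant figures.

225 m

v_y0 = 84.7 sin 56.9° = 70.95 m/s.
y(t) = v_y0 t − ½ g t² = 70.95×9.39 − 5.000×9.39² = 225 m.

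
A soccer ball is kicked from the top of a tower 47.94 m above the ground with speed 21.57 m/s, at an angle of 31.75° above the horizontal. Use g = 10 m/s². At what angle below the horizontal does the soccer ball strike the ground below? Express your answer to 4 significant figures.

60.92°

v_x = 21.57 cos 31.75° = 18.342 m/s.
At impact |v_y| = √(v_y0² + 2 g h) = √(11.350² + 2×10×47.94) = 32.979 m/s.
Angle below horizontal = arctan(|v_y| / v_x) = arctan(32.979 / 18.342) = 60.92°.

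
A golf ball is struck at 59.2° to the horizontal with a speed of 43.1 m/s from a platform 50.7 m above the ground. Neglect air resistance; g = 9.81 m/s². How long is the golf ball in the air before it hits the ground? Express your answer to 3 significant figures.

Vertical component: v_y = 43.1 sin 59.2° = 37.02 m/s.
Taking up as positive with launch at y = 50.7 m, landing at y = 0: 0 = 50.7 + 37.02 t − ½(9.81) t².
Solving 4.905 t² − 37.02 t − 50.7 = 0 gives t = [37.02 + √(37.02² + 4·4.905·50.7)] / 9.810 = 8.73 s.

8.73 s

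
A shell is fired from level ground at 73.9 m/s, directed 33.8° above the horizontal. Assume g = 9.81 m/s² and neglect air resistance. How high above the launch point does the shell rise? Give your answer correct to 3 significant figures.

Vertical component of launch velocity: v_y = 73.9 sin 33.8° = 41.11 m/s.
At the highest point the vertical velocity is zero, so v_y² = 2 g h_max.
h_max = (41.11)² / (2 × 9.81) = 1690 / 19.62 = 86.1 m.

86.1 m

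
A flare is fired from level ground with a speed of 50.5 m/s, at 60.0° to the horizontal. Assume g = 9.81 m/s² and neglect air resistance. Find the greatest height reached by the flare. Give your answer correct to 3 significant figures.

97.5 m

Vertical component of launch velocity: v_y = 50.5 sin 60.0° = 43.73 m/s.
At the highest point the vertical velocity is zero, so v_y² = 2 g h_max.
h_max = (43.73)² / (2 × 9.81) = 1912 / 19.62 = 97.5 m.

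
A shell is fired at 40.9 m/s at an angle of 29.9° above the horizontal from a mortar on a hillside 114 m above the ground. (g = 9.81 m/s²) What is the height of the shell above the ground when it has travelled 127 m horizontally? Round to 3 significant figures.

124 m

v_x = 40.9 cos 29.9° = 35.46 m/s, v_y0 = 40.9 sin 29.9° = 20.39 m/s.
Time to reach x = 127 m: t = x / v_x = 127 / 35.46 = 3.582 s.
y = 114 + v_y0 t − ½ g t² = 114 + 20.39×3.582 − 4.905×3.582² = 124 m.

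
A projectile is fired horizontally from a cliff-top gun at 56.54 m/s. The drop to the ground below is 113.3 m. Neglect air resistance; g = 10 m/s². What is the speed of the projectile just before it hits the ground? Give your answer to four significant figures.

Fall time: t = √(2 × 113.3 / 10) = 4.7603 s.
At impact: v_x = 56.54 m/s (unchanged), v_y = g t = 10 × 4.7603 = 47.603 m/s.
Speed = √(v_x² + v_y²) = √(3196.8 + 2266.0) = 73.91 m/s.

73.91 m/s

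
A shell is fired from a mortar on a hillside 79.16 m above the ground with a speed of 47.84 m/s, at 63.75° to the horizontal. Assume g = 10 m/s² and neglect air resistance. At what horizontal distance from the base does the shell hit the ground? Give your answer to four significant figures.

214.6 m

Components: v_x = 47.84 cos 63.75° = 21.159 m/s, v_y = 47.84 sin 63.75° = 42.906 m/s.
Vertical: 0 = 79.16 + 42.906 t − ½(10) t² ⇒ 5.000 t² − 42.906 t − 79.16 = 0.
t = [42.906 + √(1840.9 + 1583.2)] / 10.00 = 10.142 s.
Horizontal: R = v_x · t = 21.159 × 10.142 = 214.6 m.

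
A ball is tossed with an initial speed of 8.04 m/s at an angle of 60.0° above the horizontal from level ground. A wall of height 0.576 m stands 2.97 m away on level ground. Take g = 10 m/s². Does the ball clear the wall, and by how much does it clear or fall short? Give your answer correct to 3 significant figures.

Yes — it clears the wall by 1.84 m.

v_x = 8.04 cos 60.0° = 4.020 m/s; v_y0 = 8.04 sin 60.0° = 6.963 m/s.
Time to reach the wall: t = 2.97 / 4.020 = 0.7388 s.
Height at that point: y = 6.963×0.7388 − 5.000×0.7388² = 2.415 m.
That is 2.415 − 0.576 = 1.84 m above the top of the wall, so the ball clears it.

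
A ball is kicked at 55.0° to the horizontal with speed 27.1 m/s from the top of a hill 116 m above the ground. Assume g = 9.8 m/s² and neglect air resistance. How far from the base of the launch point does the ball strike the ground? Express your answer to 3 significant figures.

119 m

Components: v_x = 27.1 cos 55.0° = 15.54 m/s, v_y = 27.1 sin 55.0° = 22.20 m/s.
Vertical: 0 = 116 + 22.20 t − ½(9.8) t² ⇒ 4.900 t² − 22.20 t − 116 = 0.
t = [22.20 + √(492.8 + 2274)] / 9.800 = 7.633 s.
Horizontal: R = v_x · t = 15.54 × 7.633 = 119 m.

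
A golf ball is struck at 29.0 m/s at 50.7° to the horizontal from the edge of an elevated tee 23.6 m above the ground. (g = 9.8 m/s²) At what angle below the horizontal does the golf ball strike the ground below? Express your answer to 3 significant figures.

v_x = 29.0 cos 50.7° = 18.37 m/s.
At impact |v_y| = √(v_y0² + 2 g h) = √(22.44² + 2×9.8×23.6) = 31.08 m/s.
Angle below horizontal = arctan(|v_y| / v_x) = arctan(31.08 / 18.37) = 59.4°.

59.4°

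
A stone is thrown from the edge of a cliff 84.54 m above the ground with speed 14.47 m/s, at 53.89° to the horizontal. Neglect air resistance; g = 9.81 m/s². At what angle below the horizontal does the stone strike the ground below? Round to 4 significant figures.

78.62°

v_x = 14.47 cos 53.89° = 8.5277 m/s.
At impact |v_y| = √(v_y0² + 2 g h) = √(11.690² + 2×9.81×84.54) = 42.371 m/s.
Angle below horizontal = arctan(|v_y| / v_x) = arctan(42.371 / 8.5277) = 78.62°.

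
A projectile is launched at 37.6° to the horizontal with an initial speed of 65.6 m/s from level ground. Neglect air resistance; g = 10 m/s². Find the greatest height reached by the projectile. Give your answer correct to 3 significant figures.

Vertical component of launch velocity: v_y = 65.6 sin 37.6° = 40.03 m/s.
At the highest point the vertical velocity is zero, so v_y² = 2 g h_max.
h_max = (40.03)² / (2 × 10) = 1602 / 20.00 = 80.1 m.

80.1 m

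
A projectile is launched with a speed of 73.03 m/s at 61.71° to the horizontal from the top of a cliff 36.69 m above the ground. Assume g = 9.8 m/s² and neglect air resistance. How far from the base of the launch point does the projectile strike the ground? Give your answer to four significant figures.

473.2 m

Components: v_x = 73.03 cos 61.71° = 34.611 m/s, v_y = 73.03 sin 61.71° = 64.307 m/s.
Vertical: 0 = 36.69 + 64.307 t − ½(9.8) t² ⇒ 4.900 t² − 64.307 t − 36.69 = 0.
t = [64.307 + √(4135.4 + 719.12)] / 9.800 = 13.672 s.
Horizontal: R = v_x · t = 34.611 × 13.672 = 473.2 m.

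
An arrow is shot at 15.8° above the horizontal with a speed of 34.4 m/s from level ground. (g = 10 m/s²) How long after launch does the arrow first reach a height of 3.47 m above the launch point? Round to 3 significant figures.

v_y0 = 34.4 sin 15.8° = 9.366 m/s.
Set y = v_y0 t − ½ g t² = 3.47: 5.000 t² − 9.366 t + 3.47 = 0.
t = [9.366 ± √(87.72 − 69.40)] / 10 = (9.366 ± 4.280) / 10, giving t = 0.509 s or t = 1.36 s.
The arrow is on the way up at the first time, so t = 0.509 s.

0.509 s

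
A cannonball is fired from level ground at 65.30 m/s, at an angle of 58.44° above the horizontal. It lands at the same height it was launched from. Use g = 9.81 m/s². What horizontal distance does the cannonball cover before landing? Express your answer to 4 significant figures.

For level ground, R = v₀² sin(2θ) / g.
sin(2 × 58.44°) = sin 116.88° = 0.8920.
R = (65.30)² × 0.8920 / 9.81 = 387.7 m.

387.7 m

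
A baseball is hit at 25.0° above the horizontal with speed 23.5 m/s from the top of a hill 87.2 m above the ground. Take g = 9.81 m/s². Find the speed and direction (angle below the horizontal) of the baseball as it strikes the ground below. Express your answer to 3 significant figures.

v_x = 23.5 cos 25.0° = 21.30 m/s (constant).
|v_y| at impact = √((9.932)² + 2×9.81×87.2) = 42.54 m/s.
Speed = √(21.30² + 42.54²) = 47.6 m/s; angle = arctan(42.54/21.30) = 63.4° below horizontal.

47.6 m/s at 63.4° below the horizontal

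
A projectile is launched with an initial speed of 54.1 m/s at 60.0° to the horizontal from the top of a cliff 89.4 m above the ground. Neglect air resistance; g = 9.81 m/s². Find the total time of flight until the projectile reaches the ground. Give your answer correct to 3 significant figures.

Vertical component: v_y = 54.1 sin 60.0° = 46.85 m/s.
Taking up as positive with launch at y = 89.4 m, landing at y = 0: 0 = 89.4 + 46.85 t − ½(9.81) t².
Solving 4.905 t² − 46.85 t − 89.4 = 0 gives t = [46.85 + √(46.85² + 4·4.905·89.4)] / 9.810 = 11.2 s.

11.2 s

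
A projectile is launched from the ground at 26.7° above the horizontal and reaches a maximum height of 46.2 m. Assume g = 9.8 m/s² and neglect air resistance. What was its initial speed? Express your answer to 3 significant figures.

67.0 m/s

At maximum height v_y = 0, so (v₀ sin θ)² = 2 g H.
v₀ sin 26.7° = √(2 × 9.8 × 46.2) = 30.09 m/s.
v₀ = 30.09 / sin 26.7° = 30.09 / 0.4493 = 67.0 m/s.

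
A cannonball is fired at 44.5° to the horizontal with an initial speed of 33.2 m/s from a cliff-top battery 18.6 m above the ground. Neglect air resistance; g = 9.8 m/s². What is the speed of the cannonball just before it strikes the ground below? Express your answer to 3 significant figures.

38.3 m/s

v_x = 33.2 cos 44.5° = 23.68 m/s is unchanged throughout.
For the vertical component, v_y² = v_y0² + 2 g h = (23.27)² + 2×9.8×18.6 = 906.1, so |v_y| = 30.10 m/s.
Impact speed = √(v_x² + v_y²) = √(560.7 + 906.1) = 38.3 m/s.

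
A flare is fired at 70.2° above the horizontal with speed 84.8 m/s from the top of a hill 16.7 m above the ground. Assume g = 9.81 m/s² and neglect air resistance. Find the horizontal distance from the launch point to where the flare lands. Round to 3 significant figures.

473 m

Components: v_x = 84.8 cos 70.2° = 28.72 m/s, v_y = 84.8 sin 70.2° = 79.79 m/s.
Vertical: 0 = 16.7 + 79.79 t − ½(9.81) t² ⇒ 4.905 t² − 79.79 t − 16.7 = 0.
t = [79.79 + √(6366 + 327.7)] / 9.810 = 16.47 s.
Horizontal: R = v_x · t = 28.72 × 16.47 = 473 m.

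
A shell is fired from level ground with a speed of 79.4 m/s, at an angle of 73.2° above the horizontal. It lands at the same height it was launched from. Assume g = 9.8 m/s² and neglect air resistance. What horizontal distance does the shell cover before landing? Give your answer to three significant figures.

356 m

For level ground, R = v₀² sin(2θ) / g.
sin(2 × 73.2°) = sin 146.4° = 0.5534.
R = (79.4)² × 0.5534 / 9.8 = 356 m.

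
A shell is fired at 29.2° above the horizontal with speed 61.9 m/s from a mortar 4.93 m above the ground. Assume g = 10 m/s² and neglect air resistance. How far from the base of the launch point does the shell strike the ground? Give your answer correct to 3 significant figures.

Components: v_x = 61.9 cos 29.2° = 54.03 m/s, v_y = 61.9 sin 29.2° = 30.20 m/s.
Vertical: 0 = 4.93 + 30.20 t − ½(10) t² ⇒ 5.000 t² − 30.20 t − 4.93 = 0.
t = [30.20 + √(912.0 + 98.60)] / 10.00 = 6.199 s.
Horizontal: R = v_x · t = 54.03 × 6.199 = 335 m.

335 m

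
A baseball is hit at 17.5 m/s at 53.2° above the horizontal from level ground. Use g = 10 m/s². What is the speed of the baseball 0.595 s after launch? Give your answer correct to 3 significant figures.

13.2 m/s

v_x = 17.5 cos 53.2° = 10.48 m/s (constant).
v_y(t) = 17.5 sin 53.2° − g t = 14.01 − 10 × 0.595 = 8.060 m/s.
Speed = √(v_x² + v_y²) = √(109.8 + 64.96) = 13.2 m/s.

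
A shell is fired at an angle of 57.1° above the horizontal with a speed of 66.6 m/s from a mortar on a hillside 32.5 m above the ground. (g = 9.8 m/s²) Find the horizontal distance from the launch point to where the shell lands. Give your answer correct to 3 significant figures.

433 m

Components: v_x = 66.6 cos 57.1° = 36.18 m/s, v_y = 66.6 sin 57.1° = 55.92 m/s.
Vertical: 0 = 32.5 + 55.92 t − ½(9.8) t² ⇒ 4.900 t² − 55.92 t − 32.5 = 0.
t = [55.92 + √(3127 + 637.0)] / 9.800 = 11.97 s.
Horizontal: R = v_x · t = 36.18 × 11.97 = 433 m.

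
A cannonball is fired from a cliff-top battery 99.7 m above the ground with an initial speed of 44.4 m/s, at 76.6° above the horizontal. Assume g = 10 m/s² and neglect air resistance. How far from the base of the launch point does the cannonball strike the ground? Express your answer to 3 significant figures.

108 m

Components: v_x = 44.4 cos 76.6° = 10.29 m/s, v_y = 44.4 sin 76.6° = 43.19 m/s.
Vertical: 0 = 99.7 + 43.19 t − ½(10) t² ⇒ 5.000 t² − 43.19 t − 99.7 = 0.
t = [43.19 + √(1865 + 1994)] / 10.00 = 10.53 s.
Horizontal: R = v_x · t = 10.29 × 10.53 = 108 m.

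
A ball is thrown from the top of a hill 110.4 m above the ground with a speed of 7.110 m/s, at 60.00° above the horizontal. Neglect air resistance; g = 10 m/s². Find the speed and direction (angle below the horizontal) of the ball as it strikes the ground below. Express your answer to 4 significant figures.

v_x = 7.110 cos 60.00° = 3.5550 m/s (constant).
|v_y| at impact = √((6.1574)² + 2×10×110.4) = 47.391 m/s.
Speed = √(3.5550² + 47.391²) = 47.52 m/s; angle = arctan(47.391/3.5550) = 85.71° below horizontal.

47.52 m/s at 85.71° below the horizontal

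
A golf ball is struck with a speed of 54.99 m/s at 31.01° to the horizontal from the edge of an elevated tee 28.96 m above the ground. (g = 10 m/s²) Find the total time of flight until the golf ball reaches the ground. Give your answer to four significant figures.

Vertical component: v_y = 54.99 sin 31.01° = 28.330 m/s.
Taking up as positive with launch at y = 28.96 m, landing at y = 0: 0 = 28.96 + 28.330 t − ½(10) t².
Solving 5.000 t² − 28.330 t − 28.96 = 0 gives t = [28.330 + √(28.330² + 4·5.000·28.96)] / 10.00 = 6.550 s.

6.550 s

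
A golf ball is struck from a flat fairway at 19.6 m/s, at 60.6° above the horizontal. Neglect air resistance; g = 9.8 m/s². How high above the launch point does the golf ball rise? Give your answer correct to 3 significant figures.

14.9 m

Vertical component of launch velocity: v_y = 19.6 sin 60.6° = 17.08 m/s.
At the highest point the vertical velocity is zero, so v_y² = 2 g h_max.
h_max = (17.08)² / (2 × 9.8) = 291.7 / 19.60 = 14.9 m.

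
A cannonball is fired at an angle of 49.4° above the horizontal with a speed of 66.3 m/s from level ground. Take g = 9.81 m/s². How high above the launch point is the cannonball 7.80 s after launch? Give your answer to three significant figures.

v_y0 = 66.3 sin 49.4° = 50.34 m/s.
y(t) = v_y0 t − ½ g t² = 50.34×7.80 − 4.905×7.80² = 94.2 m.

94.2 m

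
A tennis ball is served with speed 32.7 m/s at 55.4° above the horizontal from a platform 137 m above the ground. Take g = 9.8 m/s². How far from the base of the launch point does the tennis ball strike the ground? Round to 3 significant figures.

Components: v_x = 32.7 cos 55.4° = 18.57 m/s, v_y = 32.7 sin 55.4° = 26.92 m/s.
Vertical: 0 = 137 + 26.92 t − ½(9.8) t² ⇒ 4.900 t² − 26.92 t − 137 = 0.
t = [26.92 + √(724.7 + 2685)] / 9.800 = 8.705 s.
Horizontal: R = v_x · t = 18.57 × 8.705 = 162 m.

162 m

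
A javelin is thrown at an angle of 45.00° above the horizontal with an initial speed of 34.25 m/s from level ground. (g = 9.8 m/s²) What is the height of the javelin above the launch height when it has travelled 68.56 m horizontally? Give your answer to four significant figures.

29.29 m

v_x = 34.25 cos 45.00° = 24.218 m/s, v_y0 = 34.25 sin 45.00° = 24.218 m/s.
Time to reach x = 68.56 m: t = x / v_x = 68.56 / 24.218 = 2.8310 s.
y = v_y0 t − ½ g t² = 24.218×2.8310 − 4.900×2.8310² = 29.29 m.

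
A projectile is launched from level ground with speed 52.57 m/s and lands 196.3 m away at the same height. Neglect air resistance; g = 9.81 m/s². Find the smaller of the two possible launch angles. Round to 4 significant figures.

22.09°

Level-ground range: R = v₀² sin(2θ)/g ⇒ sin 2θ = R g / v₀² = 196.3×9.81/52.57² = 0.6968.
2θ = arcsin(0.6968) = 44.171° or 180° − 44.171° = 135.829°.
So θ = 22.09° or θ = 67.91°.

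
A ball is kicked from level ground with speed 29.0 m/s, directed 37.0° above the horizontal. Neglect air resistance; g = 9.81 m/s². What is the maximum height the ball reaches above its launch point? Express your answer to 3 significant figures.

15.5 m

Vertical component of launch velocity: v_y = 29.0 sin 37.0° = 17.45 m/s.
At the highest point the vertical velocity is zero, so v_y² = 2 g h_max.
h_max = (17.45)² / (2 × 9.81) = 304.5 / 19.62 = 15.5 m.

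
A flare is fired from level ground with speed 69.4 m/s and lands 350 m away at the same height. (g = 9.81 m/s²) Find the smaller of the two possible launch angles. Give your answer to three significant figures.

22.7°

Level-ground range: R = v₀² sin(2θ)/g ⇒ sin 2θ = R g / v₀² = 350×9.81/69.4² = 0.7129.
2θ = arcsin(0.7129) = 45.47° or 180° − 45.47° = 134.53°.
So θ = 22.7° or θ = 67.3°.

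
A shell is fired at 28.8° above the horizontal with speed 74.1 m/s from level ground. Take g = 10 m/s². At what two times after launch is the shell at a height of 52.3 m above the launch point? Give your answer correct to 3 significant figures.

2.06 s and 5.08 s

v_y0 = 74.1 sin 28.8° = 35.70 m/s.
Set y = v_y0 t − ½ g t² = 52.3: 5.000 t² − 35.70 t + 52.3 = 0.
t = [35.70 ± √(1274 − 1046)] / 10 = (35.70 ± 15.10) / 10, giving t = 2.06 s or t = 5.08 s.
So the shell is at 52.3 m at t = 2.06 s (rising) and t = 5.08 s (falling).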